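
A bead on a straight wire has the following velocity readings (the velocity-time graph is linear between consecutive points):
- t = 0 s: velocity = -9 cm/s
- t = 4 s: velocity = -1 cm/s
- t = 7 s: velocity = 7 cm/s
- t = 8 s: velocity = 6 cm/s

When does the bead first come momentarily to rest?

v changes sign on 4–7 s (from -1 to 7); the graph is linear there, so v = 0 at t = 4 + (1)·(7 − 4)/(7 − -1) = 4.375 s.

t = 4.375 s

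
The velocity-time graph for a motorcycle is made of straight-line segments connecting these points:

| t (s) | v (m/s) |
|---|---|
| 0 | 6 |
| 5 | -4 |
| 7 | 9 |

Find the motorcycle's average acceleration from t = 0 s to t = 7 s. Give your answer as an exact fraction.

3/7 m/s²

Average acceleration = Δv/Δt = (9 − 6)/(7 − 0) = 3/7 m/s².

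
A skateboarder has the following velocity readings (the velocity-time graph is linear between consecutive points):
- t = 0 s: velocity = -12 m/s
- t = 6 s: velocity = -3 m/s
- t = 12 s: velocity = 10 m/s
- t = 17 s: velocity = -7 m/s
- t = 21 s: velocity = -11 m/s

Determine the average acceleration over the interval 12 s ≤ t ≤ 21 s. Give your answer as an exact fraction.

-7/3 m/s²

Average acceleration = Δv/Δt = (-11 − 10)/(21 − 12) = -7/3 m/s².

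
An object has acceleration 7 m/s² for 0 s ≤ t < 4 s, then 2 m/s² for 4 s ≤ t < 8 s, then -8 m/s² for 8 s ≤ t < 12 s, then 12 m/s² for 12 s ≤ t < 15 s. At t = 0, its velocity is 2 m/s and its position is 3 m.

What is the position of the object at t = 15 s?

363 m

On each constant-a segment, Δv = aΔt and Δx = v₀Δt + ½aΔt²; chain segment to segment.
0–4 s: v starts 2 m/s; Δx = 2·4 + ½·7·4² = 64 m; v ends 30 m/s.
4–8 s: v starts 30 m/s; Δx = 30·4 + ½·2·4² = 136 m; v ends 38 m/s.
8–12 s: v starts 38 m/s; Δx = 38·4 + ½·-8·4² = 88 m; v ends 6 m/s.
12–15 s: v starts 6 m/s; Δx = 6·3 + ½·12·3² = 72 m; v ends 42 m/s.
x(15) = 3 + Σ Δx = 363 m.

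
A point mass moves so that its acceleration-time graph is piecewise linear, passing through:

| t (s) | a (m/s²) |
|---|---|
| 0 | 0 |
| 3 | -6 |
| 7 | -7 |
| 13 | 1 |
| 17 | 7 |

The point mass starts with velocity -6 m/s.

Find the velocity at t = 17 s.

Δv equals the area under the a-t graph; then v = v₀ + Δv.
0–3 s: ½(0 + -6)(3) = -9 m/s
3–7 s: ½(-6 + -7)(4) = -26 m/s
7–13 s: ½(-7 + 1)(6) = -18 m/s
13–17 s: ½(1 + 7)(4) = 16 m/s
Δv = -37 m/s, so v(17) = -6 + (-37) = -43 m/s.

-43 m/s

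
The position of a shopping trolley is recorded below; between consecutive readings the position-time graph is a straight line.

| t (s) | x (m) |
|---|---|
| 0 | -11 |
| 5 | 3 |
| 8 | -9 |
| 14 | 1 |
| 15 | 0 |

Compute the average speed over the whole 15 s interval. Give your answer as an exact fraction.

Average speed = (total path length)/(elapsed time); on a piecewise-linear x-t graph the path length is Σ|Δx|.
0–5 s: |Δx| = |3 − -11| = 14 m
5–8 s: |Δx| = |-9 − 3| = 12 m
8–14 s: |Δx| = |1 − -9| = 10 m
14–15 s: |Δx| = |0 − 1| = 1 m
Total path = 37 m; average speed = 37/15 = 37/15 m/s.

37/15 m/s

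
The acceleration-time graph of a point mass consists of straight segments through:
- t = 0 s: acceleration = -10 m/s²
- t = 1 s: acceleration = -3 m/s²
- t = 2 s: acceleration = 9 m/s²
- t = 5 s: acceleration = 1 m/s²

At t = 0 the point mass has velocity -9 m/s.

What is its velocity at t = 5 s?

Δv equals the area under the a-t graph; then v = v₀ + Δv.
0–1 s: ½(-10 + -3)(1) = -6.5 m/s
1–2 s: ½(-3 + 9)(1) = 3 m/s
2–5 s: ½(9 + 1)(3) = 15 m/s
Δv = 11.5 m/s, so v(5) = -9 + (11.5) = 2.5 m/s.

2.5 m/s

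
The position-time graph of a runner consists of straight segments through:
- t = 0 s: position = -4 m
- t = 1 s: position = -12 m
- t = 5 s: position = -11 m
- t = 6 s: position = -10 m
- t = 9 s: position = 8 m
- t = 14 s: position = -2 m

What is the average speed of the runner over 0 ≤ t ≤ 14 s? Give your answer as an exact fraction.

19/7 m/s

Average speed = (total path length)/(elapsed time); on a piecewise-linear x-t graph the path length is Σ|Δx|.
0–1 s: |Δx| = |-12 − -4| = 8 m
1–5 s: |Δx| = |-11 − -12| = 1 m
5–6 s: |Δx| = |-10 − -11| = 1 m
6–9 s: |Δx| = |8 − -10| = 18 m
9–14 s: |Δx| = |-2 − 8| = 10 m
Total path = 38 m; average speed = 38/14 = 19/7 m/s.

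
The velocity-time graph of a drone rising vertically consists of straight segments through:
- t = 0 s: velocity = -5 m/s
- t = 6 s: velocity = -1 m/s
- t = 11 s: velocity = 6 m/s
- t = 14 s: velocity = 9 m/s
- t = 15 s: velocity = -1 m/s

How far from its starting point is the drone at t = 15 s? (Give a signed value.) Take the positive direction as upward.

Displacement is the signed area under the v-t curve.
0–6 s: ½(-5 + -1)(6) = -18 m
6–11 s: ½(-1 + 6)(5) = 12.5 m
11–14 s: ½(6 + 9)(3) = 22.5 m
14–15 s: ½(9 + -1)(1) = 4 m
Net displacement = 21 m

21 m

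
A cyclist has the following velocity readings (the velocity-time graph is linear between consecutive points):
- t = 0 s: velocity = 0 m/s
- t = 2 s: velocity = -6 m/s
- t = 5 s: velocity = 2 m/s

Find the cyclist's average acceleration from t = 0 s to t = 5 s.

Average acceleration = Δv/Δt = (2 − 0)/(5 − 0) = 0.4 m/s².

0.4 m/s²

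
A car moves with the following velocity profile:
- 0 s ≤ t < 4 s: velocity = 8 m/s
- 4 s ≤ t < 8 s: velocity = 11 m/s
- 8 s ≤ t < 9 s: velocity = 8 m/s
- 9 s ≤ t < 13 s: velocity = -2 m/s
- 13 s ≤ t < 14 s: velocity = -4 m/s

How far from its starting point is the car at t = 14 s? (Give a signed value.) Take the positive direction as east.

72 m

Net displacement equals the area under the velocity-time graph (areas below the axis count negative).
0–4 s: 8 × 4 = 32 m
4–8 s: 11 × 4 = 44 m
8–9 s: 8 × 1 = 8 m
9–13 s: -2 × 4 = -8 m
13–14 s: -4 × 1 = -4 m
Net displacement = 72 m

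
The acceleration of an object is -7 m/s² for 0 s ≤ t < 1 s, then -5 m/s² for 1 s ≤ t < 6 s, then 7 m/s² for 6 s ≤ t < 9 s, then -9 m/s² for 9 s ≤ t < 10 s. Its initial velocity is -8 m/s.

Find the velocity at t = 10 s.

Δv equals the area under the a-t graph; then v = v₀ + Δv.
0–1 s: -7 × 1 = -7 m/s
1–6 s: -5 × 5 = -25 m/s
6–9 s: 7 × 3 = 21 m/s
9–10 s: -9 × 1 = -9 m/s
Δv = -20 m/s, so v(10) = -8 + (-20) = -28 m/s.

-28 m/s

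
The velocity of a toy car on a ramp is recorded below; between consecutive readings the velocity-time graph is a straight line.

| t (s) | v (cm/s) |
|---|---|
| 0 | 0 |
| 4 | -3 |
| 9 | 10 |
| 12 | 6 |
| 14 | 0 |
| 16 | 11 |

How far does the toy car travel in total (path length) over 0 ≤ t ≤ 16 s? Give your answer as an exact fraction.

1767/26 cm

Total distance travelled is ∫|v| dt — sum the magnitudes of each area piece.
0–4 s: |½(0 + -3)(4)| = 6 cm
4–9 s: v = 0 at t = 67/13 s; triangle areas 45/26 + 250/13 = 545/26 cm
9–12 s: |½(10 + 6)(3)| = 24 cm
12–14 s: |½(6 + 0)(2)| = 6 cm
14–16 s: |½(0 + 11)(2)| = 11 cm
Total distance = 1767/26 cm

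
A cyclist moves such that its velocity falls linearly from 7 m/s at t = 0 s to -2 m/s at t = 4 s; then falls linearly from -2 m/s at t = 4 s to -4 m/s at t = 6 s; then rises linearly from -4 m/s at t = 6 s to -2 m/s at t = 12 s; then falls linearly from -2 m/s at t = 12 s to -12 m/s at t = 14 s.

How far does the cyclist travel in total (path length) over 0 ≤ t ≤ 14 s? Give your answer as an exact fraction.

Distance (not displacement) is the total path length: add the absolute areas under v-t.
0–4 s: v = 0 at t = 28/9 s; triangle areas 98/9 + 8/9 = 106/9 m
4–6 s: |½(-2 + -4)(2)| = 6 m
6–12 s: |½(-4 + -2)(6)| = 18 m
12–14 s: |½(-2 + -12)(2)| = 14 m
Total distance = 448/9 m

448/9 m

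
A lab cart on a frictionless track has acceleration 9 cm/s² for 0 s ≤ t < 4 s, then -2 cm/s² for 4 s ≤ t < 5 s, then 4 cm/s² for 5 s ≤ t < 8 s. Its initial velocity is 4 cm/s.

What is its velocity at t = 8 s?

Δv equals the area under the a-t graph; then v = v₀ + Δv.
0–4 s: 9 × 4 = 36 cm/s
4–5 s: -2 × 1 = -2 cm/s
5–8 s: 4 × 3 = 12 cm/s
Δv = 46 cm/s, so v(8) = 4 + (46) = 50 cm/s.

50 cm/s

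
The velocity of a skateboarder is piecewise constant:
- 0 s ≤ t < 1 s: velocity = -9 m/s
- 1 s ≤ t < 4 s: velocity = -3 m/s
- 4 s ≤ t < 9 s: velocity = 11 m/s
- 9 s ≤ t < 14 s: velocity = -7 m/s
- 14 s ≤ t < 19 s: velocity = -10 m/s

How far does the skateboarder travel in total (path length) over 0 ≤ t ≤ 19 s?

Distance (not displacement) is the total path length: add the absolute areas under v-t.
0–1 s: |-9| × 1 = 9 m
1–4 s: |-3| × 3 = 9 m
4–9 s: |11| × 5 = 55 m
9–14 s: |-7| × 5 = 35 m
14–19 s: |-10| × 5 = 50 m
Total distance = 158 m

158 m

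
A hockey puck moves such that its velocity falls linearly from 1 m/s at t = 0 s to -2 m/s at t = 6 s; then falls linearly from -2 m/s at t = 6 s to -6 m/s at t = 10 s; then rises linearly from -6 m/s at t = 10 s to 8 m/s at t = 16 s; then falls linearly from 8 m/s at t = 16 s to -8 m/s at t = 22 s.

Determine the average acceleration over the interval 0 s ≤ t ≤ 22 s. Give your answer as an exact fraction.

Average acceleration = Δv/Δt = (-8 − 1)/(22 − 0) = -9/22 m/s².

-9/22 m/s²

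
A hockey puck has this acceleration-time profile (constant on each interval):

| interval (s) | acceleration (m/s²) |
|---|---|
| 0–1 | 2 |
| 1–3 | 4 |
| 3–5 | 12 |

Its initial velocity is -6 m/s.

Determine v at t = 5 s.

Δv equals the area under the a-t graph; then v = v₀ + Δv.
0–1 s: 2 × 1 = 2 m/s
1–3 s: 4 × 2 = 8 m/s
3–5 s: 12 × 2 = 24 m/s
Δv = 34 m/s, so v(5) = -6 + (34) = 28 m/s.

28 m/s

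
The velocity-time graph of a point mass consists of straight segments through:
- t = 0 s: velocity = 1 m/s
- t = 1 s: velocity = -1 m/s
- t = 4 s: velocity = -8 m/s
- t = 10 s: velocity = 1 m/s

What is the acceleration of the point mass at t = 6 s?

Acceleration is the slope of the v-t graph on 4–10 s: (1 − -8)/(10 − 4) = 1.5 m/s².

1.5 m/s²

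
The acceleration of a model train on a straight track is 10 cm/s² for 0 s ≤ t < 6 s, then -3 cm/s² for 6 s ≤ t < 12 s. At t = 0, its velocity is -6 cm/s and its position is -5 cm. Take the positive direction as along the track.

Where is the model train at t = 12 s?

On each constant-a segment, Δv = aΔt and Δx = v₀Δt + ½aΔt²; chain segment to segment.
0–6 s: v starts -6 cm/s; Δx = -6·6 + ½·10·6² = 144 cm; v ends 54 cm/s.
6–12 s: v starts 54 cm/s; Δx = 54·6 + ½·-3·6² = 270 cm; v ends 36 cm/s.
x(12) = -5 + Σ Δx = 409 cm.

409 cm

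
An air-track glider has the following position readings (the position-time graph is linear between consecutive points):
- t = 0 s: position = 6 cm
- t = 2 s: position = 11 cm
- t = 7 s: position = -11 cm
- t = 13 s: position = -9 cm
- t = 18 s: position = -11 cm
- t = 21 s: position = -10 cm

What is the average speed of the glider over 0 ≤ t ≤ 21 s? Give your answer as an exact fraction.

32/21 cm/s

Average speed = (total path length)/(elapsed time); on a piecewise-linear x-t graph the path length is Σ|Δx|.
0–2 s: |Δx| = |11 − 6| = 5 cm
2–7 s: |Δx| = |-11 − 11| = 22 cm
7–13 s: |Δx| = |-9 − -11| = 2 cm
13–18 s: |Δx| = |-11 − -9| = 2 cm
18–21 s: |Δx| = |-10 − -11| = 1 cm
Total path = 32 cm; average speed = 32/21 = 32/21 cm/s.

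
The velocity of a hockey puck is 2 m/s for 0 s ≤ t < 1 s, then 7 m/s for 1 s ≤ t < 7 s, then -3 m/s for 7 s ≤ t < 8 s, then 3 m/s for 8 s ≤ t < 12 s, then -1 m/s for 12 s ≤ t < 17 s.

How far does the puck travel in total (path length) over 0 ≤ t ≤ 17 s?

Total distance travelled is ∫|v| dt — sum the magnitudes of each area piece.
0–1 s: |2| × 1 = 2 m
1–7 s: |7| × 6 = 42 m
7–8 s: |-3| × 1 = 3 m
8–12 s: |3| × 4 = 12 m
12–17 s: |-1| × 5 = 5 m
Total distance = 64 m

64 m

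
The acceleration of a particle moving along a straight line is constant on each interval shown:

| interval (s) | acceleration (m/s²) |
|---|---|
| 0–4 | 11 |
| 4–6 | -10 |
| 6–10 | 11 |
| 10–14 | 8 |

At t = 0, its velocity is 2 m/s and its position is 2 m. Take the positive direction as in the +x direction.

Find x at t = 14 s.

706 m

On each constant-a segment, Δv = aΔt and Δx = v₀Δt + ½aΔt²; chain segment to segment.
0–4 s: v starts 2 m/s; Δx = 2·4 + ½·11·4² = 96 m; v ends 46 m/s.
4–6 s: v starts 46 m/s; Δx = 46·2 + ½·-10·2² = 72 m; v ends 26 m/s.
6–10 s: v starts 26 m/s; Δx = 26·4 + ½·11·4² = 192 m; v ends 70 m/s.
10–14 s: v starts 70 m/s; Δx = 70·4 + ½·8·4² = 344 m; v ends 102 m/s.
x(14) = 2 + Σ Δx = 706 m.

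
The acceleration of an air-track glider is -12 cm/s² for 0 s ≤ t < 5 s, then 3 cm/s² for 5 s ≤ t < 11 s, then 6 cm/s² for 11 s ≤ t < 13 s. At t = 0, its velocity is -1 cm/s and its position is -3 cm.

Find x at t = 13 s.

On each constant-a segment, Δv = aΔt and Δx = v₀Δt + ½aΔt²; chain segment to segment.
0–5 s: v starts -1 cm/s; Δx = -1·5 + ½·-12·5² = -155 cm; v ends -61 cm/s.
5–11 s: v starts -61 cm/s; Δx = -61·6 + ½·3·6² = -312 cm; v ends -43 cm/s.
11–13 s: v starts -43 cm/s; Δx = -43·2 + ½·6·2² = -74 cm; v ends -31 cm/s.
x(13) = -3 + Σ Δx = -544 cm.

-544 cm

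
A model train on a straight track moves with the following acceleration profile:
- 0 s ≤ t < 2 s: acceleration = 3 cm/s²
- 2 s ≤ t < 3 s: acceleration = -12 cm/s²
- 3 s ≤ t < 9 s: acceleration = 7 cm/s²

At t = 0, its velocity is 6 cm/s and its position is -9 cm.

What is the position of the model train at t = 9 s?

141 cm

On each constant-a segment, Δv = aΔt and Δx = v₀Δt + ½aΔt²; chain segment to segment.
0–2 s: v starts 6 cm/s; Δx = 6·2 + ½·3·2² = 18 cm; v ends 12 cm/s.
2–3 s: v starts 12 cm/s; Δx = 12·1 + ½·-12·1² = 6 cm; v ends 0 cm/s.
3–9 s: v starts 0 cm/s; Δx = 0·6 + ½·7·6² = 126 cm; v ends 42 cm/s.
x(9) = -9 + Σ Δx = 141 cm.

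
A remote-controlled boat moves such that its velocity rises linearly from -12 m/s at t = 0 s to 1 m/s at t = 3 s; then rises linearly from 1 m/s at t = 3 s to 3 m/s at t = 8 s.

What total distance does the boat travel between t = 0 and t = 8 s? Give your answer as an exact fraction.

Total distance travelled is ∫|v| dt — sum the magnitudes of each area piece.
0–3 s: v = 0 at t = 36/13 s; triangle areas 216/13 + 3/26 = 435/26 m
3–8 s: |½(1 + 3)(5)| = 10 m
Total distance = 695/26 m

695/26 m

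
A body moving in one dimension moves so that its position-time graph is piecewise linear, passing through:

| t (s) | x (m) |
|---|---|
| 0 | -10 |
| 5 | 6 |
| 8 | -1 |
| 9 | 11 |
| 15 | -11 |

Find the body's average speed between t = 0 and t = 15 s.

3.8 m/s

Average speed = (total path length)/(elapsed time); on a piecewise-linear x-t graph the path length is Σ|Δx|.
0–5 s: |Δx| = |6 − -10| = 16 m
5–8 s: |Δx| = |-1 − 6| = 7 m
8–9 s: |Δx| = |11 − -1| = 12 m
9–15 s: |Δx| = |-11 − 11| = 22 m
Total path = 57 m; average speed = 57/15 = 3.8 m/s.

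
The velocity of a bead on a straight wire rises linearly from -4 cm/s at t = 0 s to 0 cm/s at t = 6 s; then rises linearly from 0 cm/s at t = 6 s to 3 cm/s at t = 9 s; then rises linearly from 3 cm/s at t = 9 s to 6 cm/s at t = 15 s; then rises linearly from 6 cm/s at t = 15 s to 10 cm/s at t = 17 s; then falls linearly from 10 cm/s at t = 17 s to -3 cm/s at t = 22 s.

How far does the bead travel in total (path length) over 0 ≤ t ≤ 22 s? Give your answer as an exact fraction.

1046/13 cm

Total distance travelled is ∫|v| dt — sum the magnitudes of each area piece.
0–6 s: |½(-4 + 0)(6)| = 12 cm
6–9 s: |½(0 + 3)(3)| = 4.5 cm
9–15 s: |½(3 + 6)(6)| = 27 cm
15–17 s: |½(6 + 10)(2)| = 16 cm
17–22 s: v = 0 at t = 271/13 s; triangle areas 250/13 + 45/26 = 545/26 cm
Total distance = 1046/13 cm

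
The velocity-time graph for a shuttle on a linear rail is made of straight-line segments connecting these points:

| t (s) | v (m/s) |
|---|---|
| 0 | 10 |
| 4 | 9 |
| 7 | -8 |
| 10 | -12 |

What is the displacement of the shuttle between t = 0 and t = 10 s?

9.5 m

Net displacement equals the area under the velocity-time graph (areas below the axis count negative).
0–4 s: ½(10 + 9)(4) = 38 m
4–7 s: ½(9 + -8)(3) = 1.5 m
7–10 s: ½(-8 + -12)(3) = -30 m
Net displacement = 9.5 m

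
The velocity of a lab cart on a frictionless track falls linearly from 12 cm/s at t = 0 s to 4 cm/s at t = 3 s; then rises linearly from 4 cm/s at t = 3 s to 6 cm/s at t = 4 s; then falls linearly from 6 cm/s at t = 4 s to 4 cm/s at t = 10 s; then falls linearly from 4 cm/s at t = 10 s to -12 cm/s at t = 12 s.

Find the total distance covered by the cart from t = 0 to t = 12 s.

Total distance travelled is ∫|v| dt — sum the magnitudes of each area piece.
0–3 s: |½(12 + 4)(3)| = 24 cm
3–4 s: |½(4 + 6)(1)| = 5 cm
4–10 s: |½(6 + 4)(6)| = 30 cm
10–12 s: v = 0 at t = 10.5 s; triangle areas 1 + 9 = 10 cm
Total distance = 69 cm

69 cm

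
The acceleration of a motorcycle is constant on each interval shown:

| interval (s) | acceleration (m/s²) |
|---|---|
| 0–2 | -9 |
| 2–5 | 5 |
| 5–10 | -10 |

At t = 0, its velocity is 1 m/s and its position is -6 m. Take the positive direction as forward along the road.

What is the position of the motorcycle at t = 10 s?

On each constant-a segment, Δv = aΔt and Δx = v₀Δt + ½aΔt²; chain segment to segment.
0–2 s: v starts 1 m/s; Δx = 1·2 + ½·-9·2² = -16 m; v ends -17 m/s.
2–5 s: v starts -17 m/s; Δx = -17·3 + ½·5·3² = -28.5 m; v ends -2 m/s.
5–10 s: v starts -2 m/s; Δx = -2·5 + ½·-10·5² = -135 m; v ends -52 m/s.
x(10) = -6 + Σ Δx = -185.5 m.

-185.5 m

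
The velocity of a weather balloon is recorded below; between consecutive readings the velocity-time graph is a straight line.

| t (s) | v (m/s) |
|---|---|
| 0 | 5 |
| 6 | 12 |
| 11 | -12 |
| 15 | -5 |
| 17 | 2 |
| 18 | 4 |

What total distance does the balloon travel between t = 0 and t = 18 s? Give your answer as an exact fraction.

Total distance travelled is ∫|v| dt — sum the magnitudes of each area piece.
0–6 s: |½(5 + 12)(6)| = 51 m
6–11 s: v = 0 at t = 8.5 s; triangle areas 15 + 15 = 30 m
11–15 s: |½(-12 + -5)(4)| = 34 m
15–17 s: v = 0 at t = 115/7 s; triangle areas 25/7 + 4/7 = 29/7 m
17–18 s: |½(2 + 4)(1)| = 3 m
Total distance = 855/7 m

855/7 m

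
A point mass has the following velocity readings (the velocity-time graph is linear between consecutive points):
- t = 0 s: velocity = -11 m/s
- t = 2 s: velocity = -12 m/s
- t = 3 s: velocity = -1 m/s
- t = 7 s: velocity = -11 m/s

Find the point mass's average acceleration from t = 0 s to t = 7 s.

Average acceleration = Δv/Δt = (-11 − -11)/(7 − 0) = 0 m/s².

0 m/s²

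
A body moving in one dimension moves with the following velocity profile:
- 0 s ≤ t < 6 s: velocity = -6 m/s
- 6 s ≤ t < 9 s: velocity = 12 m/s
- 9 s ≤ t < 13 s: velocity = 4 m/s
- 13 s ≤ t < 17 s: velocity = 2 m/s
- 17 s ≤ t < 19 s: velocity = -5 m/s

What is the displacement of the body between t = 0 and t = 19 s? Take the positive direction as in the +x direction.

14 m

Displacement is the signed area under the v-t curve.
0–6 s: -6 × 6 = -36 m
6–9 s: 12 × 3 = 36 m
9–13 s: 4 × 4 = 16 m
13–17 s: 2 × 4 = 8 m
17–19 s: -5 × 2 = -10 m
Net displacement = 14 m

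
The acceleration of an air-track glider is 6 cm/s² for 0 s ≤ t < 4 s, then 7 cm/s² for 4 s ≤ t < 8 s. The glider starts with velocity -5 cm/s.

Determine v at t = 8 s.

Δv equals the area under the a-t graph; then v = v₀ + Δv.
0–4 s: 6 × 4 = 24 cm/s
4–8 s: 7 × 4 = 28 cm/s
Δv = 52 cm/s, so v(8) = -5 + (52) = 47 cm/s.

47 cm/s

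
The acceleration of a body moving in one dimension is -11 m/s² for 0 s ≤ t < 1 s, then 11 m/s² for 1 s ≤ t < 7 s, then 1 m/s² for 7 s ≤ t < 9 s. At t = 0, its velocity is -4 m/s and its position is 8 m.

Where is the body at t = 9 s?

210.5 m

On each constant-a segment, Δv = aΔt and Δx = v₀Δt + ½aΔt²; chain segment to segment.
0–1 s: v starts -4 m/s; Δx = -4·1 + ½·-11·1² = -9.5 m; v ends -15 m/s.
1–7 s: v starts -15 m/s; Δx = -15·6 + ½·11·6² = 108 m; v ends 51 m/s.
7–9 s: v starts 51 m/s; Δx = 51·2 + ½·1·2² = 104 m; v ends 53 m/s.
x(9) = 8 + Σ Δx = 210.5 m.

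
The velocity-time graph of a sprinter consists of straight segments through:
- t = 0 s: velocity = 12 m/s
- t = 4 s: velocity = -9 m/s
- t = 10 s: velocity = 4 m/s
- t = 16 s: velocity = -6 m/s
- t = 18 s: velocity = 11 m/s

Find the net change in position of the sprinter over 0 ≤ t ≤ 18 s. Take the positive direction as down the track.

Displacement is the signed area under the v-t curve.
0–4 s: ½(12 + -9)(4) = 6 m
4–10 s: ½(-9 + 4)(6) = -15 m
10–16 s: ½(4 + -6)(6) = -6 m
16–18 s: ½(-6 + 11)(2) = 5 m
Net displacement = -10 m

-10 m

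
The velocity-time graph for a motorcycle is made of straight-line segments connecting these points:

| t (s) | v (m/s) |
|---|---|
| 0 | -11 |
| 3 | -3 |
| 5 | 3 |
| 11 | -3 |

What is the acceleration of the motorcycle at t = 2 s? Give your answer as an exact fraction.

Acceleration is the slope of the v-t graph on 0–3 s: (-3 − -11)/(3 − 0) = 8/3 m/s².

8/3 m/s²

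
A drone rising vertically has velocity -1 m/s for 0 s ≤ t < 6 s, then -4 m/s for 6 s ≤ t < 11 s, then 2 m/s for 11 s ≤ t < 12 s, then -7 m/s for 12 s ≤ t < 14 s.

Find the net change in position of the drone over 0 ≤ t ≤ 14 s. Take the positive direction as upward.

-38 m

Displacement is the signed area under the v-t curve.
0–6 s: -1 × 6 = -6 m
6–11 s: -4 × 5 = -20 m
11–12 s: 2 × 1 = 2 m
12–14 s: -7 × 2 = -14 m
Net displacement = -38 m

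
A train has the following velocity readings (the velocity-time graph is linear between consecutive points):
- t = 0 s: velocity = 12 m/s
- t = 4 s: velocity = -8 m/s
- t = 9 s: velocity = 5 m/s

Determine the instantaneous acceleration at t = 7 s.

Acceleration is the slope of the v-t graph on 4–9 s: (5 − -8)/(9 − 4) = 2.6 m/s².

2.6 m/s²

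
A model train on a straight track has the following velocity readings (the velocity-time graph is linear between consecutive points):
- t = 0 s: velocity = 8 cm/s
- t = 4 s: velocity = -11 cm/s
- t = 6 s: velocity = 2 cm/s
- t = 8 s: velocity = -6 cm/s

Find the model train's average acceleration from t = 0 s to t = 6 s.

Average acceleration = Δv/Δt = (2 − 8)/(6 − 0) = -1 cm/s².

-1 cm/s²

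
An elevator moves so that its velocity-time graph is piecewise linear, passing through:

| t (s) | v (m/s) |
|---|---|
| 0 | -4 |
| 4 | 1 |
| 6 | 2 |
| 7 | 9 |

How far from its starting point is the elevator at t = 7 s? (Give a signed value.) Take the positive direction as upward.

Displacement is the signed area under the v-t curve.
0–4 s: ½(-4 + 1)(4) = -6 m
4–6 s: ½(1 + 2)(2) = 3 m
6–7 s: ½(2 + 9)(1) = 5.5 m
Net displacement = 2.5 m

2.5 m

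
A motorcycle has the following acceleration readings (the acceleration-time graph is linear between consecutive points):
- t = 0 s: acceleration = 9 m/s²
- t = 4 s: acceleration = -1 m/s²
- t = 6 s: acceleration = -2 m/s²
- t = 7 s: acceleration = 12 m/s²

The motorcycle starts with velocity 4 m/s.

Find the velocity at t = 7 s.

Δv equals the area under the a-t graph; then v = v₀ + Δv.
0–4 s: ½(9 + -1)(4) = 16 m/s
4–6 s: ½(-1 + -2)(2) = -3 m/s
6–7 s: ½(-2 + 12)(1) = 5 m/s
Δv = 18 m/s, so v(7) = 4 + (18) = 22 m/s.

22 m/s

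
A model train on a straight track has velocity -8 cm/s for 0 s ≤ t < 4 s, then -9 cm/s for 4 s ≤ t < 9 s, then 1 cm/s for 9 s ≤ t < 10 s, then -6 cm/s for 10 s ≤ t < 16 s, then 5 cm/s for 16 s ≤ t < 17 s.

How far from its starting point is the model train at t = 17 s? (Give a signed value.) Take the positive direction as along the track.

Net displacement equals the area under the velocity-time graph (areas below the axis count negative).
0–4 s: -8 × 4 = -32 cm
4–9 s: -9 × 5 = -45 cm
9–10 s: 1 × 1 = 1 cm
10–16 s: -6 × 6 = -36 cm
16–17 s: 5 × 1 = 5 cm
Net displacement = -107 cm

-107 cm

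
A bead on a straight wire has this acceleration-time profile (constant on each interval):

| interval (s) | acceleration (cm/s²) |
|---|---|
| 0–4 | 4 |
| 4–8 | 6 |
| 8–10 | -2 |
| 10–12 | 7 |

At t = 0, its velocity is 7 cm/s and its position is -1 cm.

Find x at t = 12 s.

389 cm

On each constant-a segment, Δv = aΔt and Δx = v₀Δt + ½aΔt²; chain segment to segment.
0–4 s: v starts 7 cm/s; Δx = 7·4 + ½·4·4² = 60 cm; v ends 23 cm/s.
4–8 s: v starts 23 cm/s; Δx = 23·4 + ½·6·4² = 140 cm; v ends 47 cm/s.
8–10 s: v starts 47 cm/s; Δx = 47·2 + ½·-2·2² = 90 cm; v ends 43 cm/s.
10–12 s: v starts 43 cm/s; Δx = 43·2 + ½·7·2² = 100 cm; v ends 57 cm/s.
x(12) = -1 + Σ Δx = 389 cm.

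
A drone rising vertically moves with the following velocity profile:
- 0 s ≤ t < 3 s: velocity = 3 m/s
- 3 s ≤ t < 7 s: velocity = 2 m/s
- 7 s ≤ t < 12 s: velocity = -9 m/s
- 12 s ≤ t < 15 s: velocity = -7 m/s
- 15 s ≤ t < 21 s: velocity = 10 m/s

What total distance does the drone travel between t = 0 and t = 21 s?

143 m

Distance (not displacement) is the total path length: add the absolute areas under v-t.
0–3 s: |3| × 3 = 9 m
3–7 s: |2| × 4 = 8 m
7–12 s: |-9| × 5 = 45 m
12–15 s: |-7| × 3 = 21 m
15–21 s: |10| × 6 = 60 m
Total distance = 143 m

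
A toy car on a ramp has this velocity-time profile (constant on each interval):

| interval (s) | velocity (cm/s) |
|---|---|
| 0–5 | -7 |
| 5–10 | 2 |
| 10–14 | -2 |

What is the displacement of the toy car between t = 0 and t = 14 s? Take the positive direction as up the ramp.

Displacement is the signed area under the v-t curve.
0–5 s: -7 × 5 = -35 cm
5–10 s: 2 × 5 = 10 cm
10–14 s: -2 × 4 = -8 cm
Net displacement = -33 cm

-33 cm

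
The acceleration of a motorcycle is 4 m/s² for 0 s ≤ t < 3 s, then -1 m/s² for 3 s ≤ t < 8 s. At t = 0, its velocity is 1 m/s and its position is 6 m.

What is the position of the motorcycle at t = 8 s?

79.5 m

On each constant-a segment, Δv = aΔt and Δx = v₀Δt + ½aΔt²; chain segment to segment.
0–3 s: v starts 1 m/s; Δx = 1·3 + ½·4·3² = 21 m; v ends 13 m/s.
3–8 s: v starts 13 m/s; Δx = 13·5 + ½·-1·5² = 52.5 m; v ends 8 m/s.
x(8) = 6 + Σ Δx = 79.5 m.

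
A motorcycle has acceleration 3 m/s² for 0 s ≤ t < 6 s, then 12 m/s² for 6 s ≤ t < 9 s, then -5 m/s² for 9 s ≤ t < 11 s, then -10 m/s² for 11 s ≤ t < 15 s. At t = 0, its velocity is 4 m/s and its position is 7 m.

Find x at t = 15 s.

On each constant-a segment, Δv = aΔt and Δx = v₀Δt + ½aΔt²; chain segment to segment.
0–6 s: v starts 4 m/s; Δx = 4·6 + ½·3·6² = 78 m; v ends 22 m/s.
6–9 s: v starts 22 m/s; Δx = 22·3 + ½·12·3² = 120 m; v ends 58 m/s.
9–11 s: v starts 58 m/s; Δx = 58·2 + ½·-5·2² = 106 m; v ends 48 m/s.
11–15 s: v starts 48 m/s; Δx = 48·4 + ½·-10·4² = 112 m; v ends 8 m/s.
x(15) = 7 + Σ Δx = 423 m.

423 m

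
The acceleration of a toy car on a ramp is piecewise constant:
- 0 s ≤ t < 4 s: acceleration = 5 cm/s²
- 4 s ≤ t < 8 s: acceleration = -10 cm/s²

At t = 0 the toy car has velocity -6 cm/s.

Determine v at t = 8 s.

-26 cm/s

Δv equals the area under the a-t graph; then v = v₀ + Δv.
0–4 s: 5 × 4 = 20 cm/s
4–8 s: -10 × 4 = -40 cm/s
Δv = -20 cm/s, so v(8) = -6 + (-20) = -26 cm/s.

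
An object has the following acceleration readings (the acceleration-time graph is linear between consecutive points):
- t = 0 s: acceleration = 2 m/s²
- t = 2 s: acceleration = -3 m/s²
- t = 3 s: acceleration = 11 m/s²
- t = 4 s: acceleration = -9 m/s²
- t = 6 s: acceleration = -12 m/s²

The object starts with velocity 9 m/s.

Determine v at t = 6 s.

Δv equals the area under the a-t graph; then v = v₀ + Δv.
0–2 s: ½(2 + -3)(2) = -1 m/s
2–3 s: ½(-3 + 11)(1) = 4 m/s
3–4 s: ½(11 + -9)(1) = 1 m/s
4–6 s: ½(-9 + -12)(2) = -21 m/s
Δv = -17 m/s, so v(6) = 9 + (-17) = -8 m/s.

-8 m/s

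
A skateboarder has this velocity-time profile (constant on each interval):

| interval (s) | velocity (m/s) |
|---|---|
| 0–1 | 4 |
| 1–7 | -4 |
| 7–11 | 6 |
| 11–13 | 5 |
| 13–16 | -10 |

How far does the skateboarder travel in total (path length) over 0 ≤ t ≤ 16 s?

Total distance travelled is ∫|v| dt — sum the magnitudes of each area piece.
0–1 s: |4| × 1 = 4 m
1–7 s: |-4| × 6 = 24 m
7–11 s: |6| × 4 = 24 m
11–13 s: |5| × 2 = 10 m
13–16 s: |-10| × 3 = 30 m
Total distance = 92 m

92 m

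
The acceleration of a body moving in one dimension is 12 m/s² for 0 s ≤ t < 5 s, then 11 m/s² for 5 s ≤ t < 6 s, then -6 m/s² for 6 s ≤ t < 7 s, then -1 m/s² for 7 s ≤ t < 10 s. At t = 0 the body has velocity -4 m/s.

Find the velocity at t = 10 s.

Δv equals the area under the a-t graph; then v = v₀ + Δv.
0–5 s: 12 × 5 = 60 m/s
5–6 s: 11 × 1 = 11 m/s
6–7 s: -6 × 1 = -6 m/s
7–10 s: -1 × 3 = -3 m/s
Δv = 62 m/s, so v(10) = -4 + (62) = 58 m/s.

58 m/s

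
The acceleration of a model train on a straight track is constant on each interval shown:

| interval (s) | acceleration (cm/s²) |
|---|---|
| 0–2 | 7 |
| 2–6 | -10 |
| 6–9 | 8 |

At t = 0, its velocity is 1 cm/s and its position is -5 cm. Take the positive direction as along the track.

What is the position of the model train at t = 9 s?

On each constant-a segment, Δv = aΔt and Δx = v₀Δt + ½aΔt²; chain segment to segment.
0–2 s: v starts 1 cm/s; Δx = 1·2 + ½·7·2² = 16 cm; v ends 15 cm/s.
2–6 s: v starts 15 cm/s; Δx = 15·4 + ½·-10·4² = -20 cm; v ends -25 cm/s.
6–9 s: v starts -25 cm/s; Δx = -25·3 + ½·8·3² = -39 cm; v ends -1 cm/s.
x(9) = -5 + Σ Δx = -48 cm.

-48 cm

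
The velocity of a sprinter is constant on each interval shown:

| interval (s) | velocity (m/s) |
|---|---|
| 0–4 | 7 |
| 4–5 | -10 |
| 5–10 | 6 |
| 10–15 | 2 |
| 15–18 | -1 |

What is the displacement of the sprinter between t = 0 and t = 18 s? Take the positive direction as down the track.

55 m

Net displacement equals the area under the velocity-time graph (areas below the axis count negative).
0–4 s: 7 × 4 = 28 m
4–5 s: -10 × 1 = -10 m
5–10 s: 6 × 5 = 30 m
10–15 s: 2 × 5 = 10 m
15–18 s: -1 × 3 = -3 m
Net displacement = 55 m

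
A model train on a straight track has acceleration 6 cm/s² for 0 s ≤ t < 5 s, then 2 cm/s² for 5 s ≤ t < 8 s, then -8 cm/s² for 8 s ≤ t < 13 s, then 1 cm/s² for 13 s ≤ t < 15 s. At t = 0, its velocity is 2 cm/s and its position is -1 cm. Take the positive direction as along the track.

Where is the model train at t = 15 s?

277 cm

On each constant-a segment, Δv = aΔt and Δx = v₀Δt + ½aΔt²; chain segment to segment.
0–5 s: v starts 2 cm/s; Δx = 2·5 + ½·6·5² = 85 cm; v ends 32 cm/s.
5–8 s: v starts 32 cm/s; Δx = 32·3 + ½·2·3² = 105 cm; v ends 38 cm/s.
8–13 s: v starts 38 cm/s; Δx = 38·5 + ½·-8·5² = 90 cm; v ends -2 cm/s.
13–15 s: v starts -2 cm/s; Δx = -2·2 + ½·1·2² = -2 cm; v ends 0 cm/s.
x(15) = -1 + Σ Δx = 277 cm.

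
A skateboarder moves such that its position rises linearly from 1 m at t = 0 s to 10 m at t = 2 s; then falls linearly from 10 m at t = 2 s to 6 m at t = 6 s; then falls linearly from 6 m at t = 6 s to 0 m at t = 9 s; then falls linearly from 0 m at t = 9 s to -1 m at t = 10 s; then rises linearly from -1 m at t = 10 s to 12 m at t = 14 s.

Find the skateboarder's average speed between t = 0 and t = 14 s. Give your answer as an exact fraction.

Average speed = (total path length)/(elapsed time); on a piecewise-linear x-t graph the path length is Σ|Δx|.
0–2 s: |Δx| = |10 − 1| = 9 m
2–6 s: |Δx| = |6 − 10| = 4 m
6–9 s: |Δx| = |0 − 6| = 6 m
9–10 s: |Δx| = |-1 − 0| = 1 m
10–14 s: |Δx| = |12 − -1| = 13 m
Total path = 33 m; average speed = 33/14 = 33/14 m/s.

33/14 m/s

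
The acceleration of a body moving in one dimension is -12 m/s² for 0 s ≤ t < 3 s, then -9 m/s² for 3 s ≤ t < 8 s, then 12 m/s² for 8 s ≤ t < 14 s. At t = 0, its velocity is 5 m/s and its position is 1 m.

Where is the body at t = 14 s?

-545.5 m

On each constant-a segment, Δv = aΔt and Δx = v₀Δt + ½aΔt²; chain segment to segment.
0–3 s: v starts 5 m/s; Δx = 5·3 + ½·-12·3² = -39 m; v ends -31 m/s.
3–8 s: v starts -31 m/s; Δx = -31·5 + ½·-9·5² = -267.5 m; v ends -76 m/s.
8–14 s: v starts -76 m/s; Δx = -76·6 + ½·12·6² = -240 m; v ends -4 m/s.
x(14) = 1 + Σ Δx = -545.5 m.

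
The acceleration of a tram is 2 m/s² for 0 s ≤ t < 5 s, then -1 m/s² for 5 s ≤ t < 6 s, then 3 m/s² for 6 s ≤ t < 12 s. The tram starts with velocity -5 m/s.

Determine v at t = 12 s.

Δv equals the area under the a-t graph; then v = v₀ + Δv.
0–5 s: 2 × 5 = 10 m/s
5–6 s: -1 × 1 = -1 m/s
6–12 s: 3 × 6 = 18 m/s
Δv = 27 m/s, so v(12) = -5 + (27) = 22 m/s.

22 m/s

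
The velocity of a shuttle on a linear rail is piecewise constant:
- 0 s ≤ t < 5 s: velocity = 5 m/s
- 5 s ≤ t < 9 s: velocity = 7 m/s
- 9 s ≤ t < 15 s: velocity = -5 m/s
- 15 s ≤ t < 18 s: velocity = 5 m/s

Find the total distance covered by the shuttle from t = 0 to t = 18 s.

Distance (not displacement) is the total path length: add the absolute areas under v-t.
0–5 s: |5| × 5 = 25 m
5–9 s: |7| × 4 = 28 m
9–15 s: |-5| × 6 = 30 m
15–18 s: |5| × 3 = 15 m
Total distance = 98 m

98 m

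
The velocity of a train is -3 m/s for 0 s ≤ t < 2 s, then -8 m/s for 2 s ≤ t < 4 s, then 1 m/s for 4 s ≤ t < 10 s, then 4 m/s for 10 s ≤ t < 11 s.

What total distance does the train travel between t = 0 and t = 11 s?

32 m

Distance (not displacement) is the total path length: add the absolute areas under v-t.
0–2 s: |-3| × 2 = 6 m
2–4 s: |-8| × 2 = 16 m
4–10 s: |1| × 6 = 6 m
10–11 s: |4| × 1 = 4 m
Total distance = 32 m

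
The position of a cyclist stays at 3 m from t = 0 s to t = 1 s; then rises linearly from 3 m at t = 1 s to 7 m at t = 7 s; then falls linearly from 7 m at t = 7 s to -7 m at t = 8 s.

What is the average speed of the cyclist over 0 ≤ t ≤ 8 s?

Average speed = (total path length)/(elapsed time); on a piecewise-linear x-t graph the path length is Σ|Δx|.
0–1 s: |Δx| = |3 − 3| = 0 m
1–7 s: |Δx| = |7 − 3| = 4 m
7–8 s: |Δx| = |-7 − 7| = 14 m
Total path = 18 m; average speed = 18/8 = 2.25 m/s.

2.25 m/s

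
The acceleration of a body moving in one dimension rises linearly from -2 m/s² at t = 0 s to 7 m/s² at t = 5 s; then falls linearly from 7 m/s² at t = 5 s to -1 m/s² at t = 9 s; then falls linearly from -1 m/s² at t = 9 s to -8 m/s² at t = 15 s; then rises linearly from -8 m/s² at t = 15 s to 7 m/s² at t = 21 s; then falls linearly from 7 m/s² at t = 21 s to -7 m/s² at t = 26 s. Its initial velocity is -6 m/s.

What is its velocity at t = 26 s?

Δv equals the area under the a-t graph; then v = v₀ + Δv.
0–5 s: ½(-2 + 7)(5) = 12.5 m/s
5–9 s: ½(7 + -1)(4) = 12 m/s
9–15 s: ½(-1 + -8)(6) = -27 m/s
15–21 s: ½(-8 + 7)(6) = -3 m/s
21–26 s: ½(7 + -7)(5) = 0 m/s
Δv = -5.5 m/s, so v(26) = -6 + (-5.5) = -11.5 m/s.

-11.5 m/s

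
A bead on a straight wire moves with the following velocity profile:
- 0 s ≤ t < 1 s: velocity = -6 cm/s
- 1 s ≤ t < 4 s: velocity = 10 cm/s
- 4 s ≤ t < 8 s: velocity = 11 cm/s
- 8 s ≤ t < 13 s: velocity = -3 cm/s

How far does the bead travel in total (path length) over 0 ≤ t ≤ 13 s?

Distance (not displacement) is the total path length: add the absolute areas under v-t.
0–1 s: |-6| × 1 = 6 cm
1–4 s: |10| × 3 = 30 cm
4–8 s: |11| × 4 = 44 cm
8–13 s: |-3| × 5 = 15 cm
Total distance = 95 cm

95 cm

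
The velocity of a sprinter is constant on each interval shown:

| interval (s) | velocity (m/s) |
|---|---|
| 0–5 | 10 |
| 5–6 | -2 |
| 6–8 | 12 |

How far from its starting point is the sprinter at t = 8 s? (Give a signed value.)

Net displacement equals the area under the velocity-time graph (areas below the axis count negative).
0–5 s: 10 × 5 = 50 m
5–6 s: -2 × 1 = -2 m
6–8 s: 12 × 2 = 24 m
Net displacement = 72 m

72 m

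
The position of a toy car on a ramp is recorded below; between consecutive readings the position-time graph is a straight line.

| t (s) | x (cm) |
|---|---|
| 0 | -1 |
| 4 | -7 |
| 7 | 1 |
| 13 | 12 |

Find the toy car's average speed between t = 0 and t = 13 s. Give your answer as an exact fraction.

25/13 cm/s

Average speed = (total path length)/(elapsed time); on a piecewise-linear x-t graph the path length is Σ|Δx|.
0–4 s: |Δx| = |-7 − -1| = 6 cm
4–7 s: |Δx| = |1 − -7| = 8 cm
7–13 s: |Δx| = |12 − 1| = 11 cm
Total path = 25 cm; average speed = 25/13 = 25/13 cm/s.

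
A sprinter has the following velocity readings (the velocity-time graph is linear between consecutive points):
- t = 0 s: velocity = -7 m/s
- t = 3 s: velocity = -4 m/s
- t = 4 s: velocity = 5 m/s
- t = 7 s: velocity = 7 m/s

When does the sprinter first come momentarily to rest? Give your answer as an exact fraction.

v changes sign on 3–4 s (from -4 to 5); the graph is linear there, so v = 0 at t = 3 + (4)·(4 − 3)/(5 − -4) = 31/9 s.

t = 31/9 s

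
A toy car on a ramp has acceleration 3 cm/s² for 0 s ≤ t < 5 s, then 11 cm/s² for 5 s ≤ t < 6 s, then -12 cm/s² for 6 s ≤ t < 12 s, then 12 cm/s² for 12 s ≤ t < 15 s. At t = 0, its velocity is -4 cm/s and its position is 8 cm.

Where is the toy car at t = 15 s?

-138 cm

On each constant-a segment, Δv = aΔt and Δx = v₀Δt + ½aΔt²; chain segment to segment.
0–5 s: v starts -4 cm/s; Δx = -4·5 + ½·3·5² = 17.5 cm; v ends 11 cm/s.
5–6 s: v starts 11 cm/s; Δx = 11·1 + ½·11·1² = 16.5 cm; v ends 22 cm/s.
6–12 s: v starts 22 cm/s; Δx = 22·6 + ½·-12·6² = -84 cm; v ends -50 cm/s.
12–15 s: v starts -50 cm/s; Δx = -50·3 + ½·12·3² = -96 cm; v ends -14 cm/s.
x(15) = 8 + Σ Δx = -138 cm.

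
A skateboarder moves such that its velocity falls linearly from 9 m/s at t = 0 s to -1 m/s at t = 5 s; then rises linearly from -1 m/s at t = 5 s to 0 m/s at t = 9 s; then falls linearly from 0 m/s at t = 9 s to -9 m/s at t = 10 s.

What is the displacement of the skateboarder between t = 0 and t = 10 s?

Displacement is the signed area under the v-t curve.
0–5 s: ½(9 + -1)(5) = 20 m
5–9 s: ½(-1 + 0)(4) = -2 m
9–10 s: ½(0 + -9)(1) = -4.5 m
Net displacement = 13.5 m

13.5 m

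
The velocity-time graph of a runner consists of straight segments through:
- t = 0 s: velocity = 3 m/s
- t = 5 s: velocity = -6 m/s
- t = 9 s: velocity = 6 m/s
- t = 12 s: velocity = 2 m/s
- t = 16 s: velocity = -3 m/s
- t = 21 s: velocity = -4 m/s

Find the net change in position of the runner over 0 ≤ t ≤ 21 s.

-15 m

Displacement is the signed area under the v-t curve.
0–5 s: ½(3 + -6)(5) = -7.5 m
5–9 s: ½(-6 + 6)(4) = 0 m
9–12 s: ½(6 + 2)(3) = 12 m
12–16 s: ½(2 + -3)(4) = -2 m
16–21 s: ½(-3 + -4)(5) = -17.5 m
Net displacement = -15 m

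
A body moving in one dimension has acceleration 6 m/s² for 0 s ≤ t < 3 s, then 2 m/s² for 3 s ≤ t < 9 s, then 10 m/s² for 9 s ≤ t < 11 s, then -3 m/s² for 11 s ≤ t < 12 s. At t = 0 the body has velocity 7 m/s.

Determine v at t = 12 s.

54 m/s

Δv equals the area under the a-t graph; then v = v₀ + Δv.
0–3 s: 6 × 3 = 18 m/s
3–9 s: 2 × 6 = 12 m/s
9–11 s: 10 × 2 = 20 m/s
11–12 s: -3 × 1 = -3 m/s
Δv = 47 m/s, so v(12) = 7 + (47) = 54 m/s.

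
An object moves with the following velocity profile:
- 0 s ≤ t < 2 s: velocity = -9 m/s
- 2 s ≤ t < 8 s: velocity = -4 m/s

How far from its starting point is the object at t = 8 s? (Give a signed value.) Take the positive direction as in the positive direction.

Displacement is the signed area under the v-t curve.
0–2 s: -9 × 2 = -18 m
2–8 s: -4 × 6 = -24 m
Net displacement = -42 m

-42 m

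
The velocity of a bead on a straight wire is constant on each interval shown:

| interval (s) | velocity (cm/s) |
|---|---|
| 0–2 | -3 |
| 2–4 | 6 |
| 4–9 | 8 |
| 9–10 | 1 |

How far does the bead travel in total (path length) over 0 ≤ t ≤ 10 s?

59 cm

Distance (not displacement) is the total path length: add the absolute areas under v-t.
0–2 s: |-3| × 2 = 6 cm
2–4 s: |6| × 2 = 12 cm
4–9 s: |8| × 5 = 40 cm
9–10 s: |1| × 1 = 1 cm
Total distance = 59 cm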